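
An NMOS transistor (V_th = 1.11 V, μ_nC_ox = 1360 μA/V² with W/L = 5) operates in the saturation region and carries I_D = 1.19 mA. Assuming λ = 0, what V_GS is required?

k_n = μ_nC_ox · (W/L) = 6.8 mA/V².
In saturation I_D = ½ k_n (V_GS − V_th)², so V_GS − V_th = √(2 I_D / k_n) = √(2 × 1.19 / 6.8) = 0.592 V.
V_GS = 1.11 + 0.592 = 1.7 V.

V_GS = 1.70 V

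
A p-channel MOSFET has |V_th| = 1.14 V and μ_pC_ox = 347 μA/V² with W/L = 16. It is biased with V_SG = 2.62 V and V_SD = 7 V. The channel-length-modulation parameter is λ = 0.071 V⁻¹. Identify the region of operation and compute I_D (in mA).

Saturation; I_D = 9.10 mA

k_p = μ_pC_ox · (W/L) = 5.552 mA/V².
V_ov = V_SG − |V_th| = 2.62 − 1.14 = 1.48 V.
Since V_SD = 7 V ≥ V_ov = 1.48 V, the device is in saturation.
I_D = ½ k_p V_ov² (1 + λ V_SD) = 0.5 × 5.552 × 1.48² × (1 + 0.071 × 7) = 9.1 mA.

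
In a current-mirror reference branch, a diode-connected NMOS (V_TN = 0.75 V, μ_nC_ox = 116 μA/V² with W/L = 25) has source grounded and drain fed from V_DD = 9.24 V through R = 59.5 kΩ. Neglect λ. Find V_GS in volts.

V_GS = 1.06 V

With gate tied to drain, V_GS = V_DS ≥ V_GS − V_TN, so the device is in saturation.
k_n = μ_nC_ox · (W/L) = 2.9 mA/V².
KCL at the drain: ½ k_n (V_GS − V_TN)² = (V_DD − V_GS)/R.
Let x = V_GS − 0.75. Then 86.3 x² + x − 8.49 = 0, giving x = 0.308 V (positive root), so V_GS = 1.06 V.
I_D = (V_DD − V_GS)/R = (9.24 − 1.06) / 59.5 = 0.138 mA.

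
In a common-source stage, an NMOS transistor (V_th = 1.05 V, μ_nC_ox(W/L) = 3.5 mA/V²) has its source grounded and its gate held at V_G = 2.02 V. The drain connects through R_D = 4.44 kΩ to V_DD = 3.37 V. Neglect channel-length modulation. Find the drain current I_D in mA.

V_GS = V_G = 2.02 V, so V_ov = 2.02 − 1.05 = 0.97 V.
Assume saturation: I_D = ½ k_n V_ov² = 0.5 × 3.5 × 0.97² = 1.65 mA, giving V_DS = V_DD − I_D R_D = 3.37 − 1.65 × 4.44 = -3.94 V.
But -3.94 V < V_ov = 0.97 V, so the device is actually in triode.
In triode I_D = k_n[V_ov V_DS − ½ V_DS²] and I_D = (V_DD − V_DS)/R_D. Equating: 7.77 V_DS² − 16.07 V_DS + 3.37 = 0, giving V_DS = 0.237 V (the root below V_ov).
I_D = (3.37 − 0.237) / 4.44 = 0.706 mA.

I_D = 0.706 mA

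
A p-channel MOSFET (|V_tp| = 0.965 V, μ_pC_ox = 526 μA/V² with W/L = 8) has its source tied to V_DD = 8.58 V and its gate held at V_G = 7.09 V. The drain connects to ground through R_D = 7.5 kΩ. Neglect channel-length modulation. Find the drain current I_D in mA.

V_SG = V_DD − V_G = 8.58 − 7.09 = 1.49 V, so V_ov = 1.49 − 0.965 = 0.525 V.
k_p = μ_pC_ox · (W/L) = 4.208 mA/V².
Assume saturation: I_D = ½ k_p V_ov² = 0.5 × 4.208 × 0.525² = 0.58 mA, giving V_SD = V_DD − I_D R_D = 8.58 − 0.58 × 7.5 = 4.23 V.
V_SD = 4.23 V ≥ V_ov = 0.525 V, confirming saturation.

I_D = 0.580 mA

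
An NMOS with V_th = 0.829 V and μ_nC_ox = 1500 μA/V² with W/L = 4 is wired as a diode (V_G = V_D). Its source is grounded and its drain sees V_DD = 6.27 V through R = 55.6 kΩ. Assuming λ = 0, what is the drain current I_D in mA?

I_D = 0.0947 mA

With gate tied to drain, V_GS = V_DS ≥ V_GS − V_th, so the device is in saturation.
k_n = μ_nC_ox · (W/L) = 6 mA/V².
KCL at the drain: ½ k_n (V_GS − V_th)² = (V_DD − V_GS)/R.
Let x = V_GS − 0.829. Then 167 x² + x − 5.441 = 0, giving x = 0.178 V (positive root), so V_GS = 1.01 V.
I_D = (V_DD − V_GS)/R = (6.27 − 1.01) / 55.6 = 0.0947 mA.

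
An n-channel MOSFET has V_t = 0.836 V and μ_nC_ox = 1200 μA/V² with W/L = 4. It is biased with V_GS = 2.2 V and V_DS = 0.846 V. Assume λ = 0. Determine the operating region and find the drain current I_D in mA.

Triode; I_D = 3.82 mA

k_n = μ_nC_ox · (W/L) = 4.8 mA/V².
V_ov = V_GS − V_t = 2.2 − 0.836 = 1.36 V.
Since V_DS = 0.846 V < V_ov = 1.36 V, the device is in the triode region.
I_D = k_n [V_ov · V_DS − ½ V_DS²] = 4.8 × [1.36 × 0.846 − 0.5 × 0.846²] = 3.82 mA.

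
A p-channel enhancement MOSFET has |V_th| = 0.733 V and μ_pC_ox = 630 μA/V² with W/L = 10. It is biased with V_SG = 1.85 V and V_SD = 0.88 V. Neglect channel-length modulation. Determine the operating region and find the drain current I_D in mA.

k_p = μ_pC_ox · (W/L) = 6.3 mA/V².
V_ov = V_SG − |V_th| = 1.85 − 0.733 = 1.12 V.
Since V_SD = 0.88 V < V_ov = 1.12 V, the device is in the triode region.
I_D = k_p [V_ov · V_SD − ½ V_SD²] = 6.3 × [1.12 × 0.88 − 0.5 × 0.88²] = 3.75 mA.

Triode; I_D = 3.75 mA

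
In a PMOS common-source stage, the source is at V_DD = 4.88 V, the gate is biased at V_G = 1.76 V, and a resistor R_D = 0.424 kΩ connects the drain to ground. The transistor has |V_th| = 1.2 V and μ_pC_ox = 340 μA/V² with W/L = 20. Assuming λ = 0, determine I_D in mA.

V_SG = V_DD − V_G = 4.88 − 1.76 = 3.12 V, so V_ov = 3.12 − 1.2 = 1.92 V.
k_p = μ_pC_ox · (W/L) = 6.8 mA/V².
Assume saturation: I_D = ½ k_p V_ov² = 0.5 × 6.8 × 1.92² = 12.5 mA, giving V_SD = V_DD − I_D R_D = 4.88 − 12.5 × 0.424 = -0.434 V.
But -0.434 V < V_ov = 1.92 V, so the device is actually in triode.
In triode I_D = k_p[V_ov V_SD − ½ V_SD²] and I_D = (V_DD − V_SD)/R_D. Equating: 1.44 V_SD² − 6.536 V_SD + 4.88 = 0, giving V_SD = 0.943 V (the root below V_ov).
I_D = (4.88 − 0.943) / 0.424 = 9.29 mA.

I_D = 9.29 mA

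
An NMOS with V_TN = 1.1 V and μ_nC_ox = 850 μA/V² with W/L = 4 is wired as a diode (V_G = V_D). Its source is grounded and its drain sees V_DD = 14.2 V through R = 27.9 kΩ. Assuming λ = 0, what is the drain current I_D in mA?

I_D = 0.451 mA

With gate tied to drain, V_GS = V_DS ≥ V_GS − V_TN, so the device is in saturation.
k_n = μ_nC_ox · (W/L) = 3.4 mA/V².
KCL at the drain: ½ k_n (V_GS − V_TN)² = (V_DD − V_GS)/R.
Let x = V_GS − 1.1. Then 47.4 x² + x − 13.1 = 0, giving x = 0.515 V (positive root), so V_GS = 1.62 V.
I_D = (V_DD − V_GS)/R = (14.2 − 1.62) / 27.9 = 0.451 mA.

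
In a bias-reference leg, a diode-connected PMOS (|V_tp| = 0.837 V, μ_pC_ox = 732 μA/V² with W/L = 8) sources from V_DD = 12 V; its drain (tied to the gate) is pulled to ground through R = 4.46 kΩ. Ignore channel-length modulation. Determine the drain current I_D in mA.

I_D = 2.30 mA

With gate tied to drain, V_SG = V_SD ≥ V_SG − |V_tp|, so the device is in saturation.
k_p = μ_pC_ox · (W/L) = 5.856 mA/V².
KCL at the drain: ½ k_p (V_SG − |V_tp|)² = (V_DD − V_SG)/R.
Let x = V_SG − 0.837. Then 13.1 x² + x − 11.16 = 0, giving x = 0.887 V (positive root), so V_SG = 1.72 V.
I_D = (V_DD − V_SG)/R = (12 − 1.72) / 4.46 = 2.3 mA.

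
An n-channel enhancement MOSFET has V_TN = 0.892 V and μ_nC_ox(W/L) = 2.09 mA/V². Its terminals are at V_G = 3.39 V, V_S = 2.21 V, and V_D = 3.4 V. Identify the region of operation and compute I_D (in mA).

Saturation; I_D = 0.0867 mA

V_GS = V_G − V_S = 3.39 − 2.21 = 1.18 V; V_DS = V_D − V_S = 3.4 − 2.21 = 1.19 V.
V_ov = V_GS − V_TN = 1.18 − 0.892 = 0.288 V.
Since V_DS = 1.19 V ≥ V_ov = 0.288 V, the device is in saturation.
I_D = ½ k_n V_ov² = 0.5 × 2.09 × 0.288² = 0.0867 mA.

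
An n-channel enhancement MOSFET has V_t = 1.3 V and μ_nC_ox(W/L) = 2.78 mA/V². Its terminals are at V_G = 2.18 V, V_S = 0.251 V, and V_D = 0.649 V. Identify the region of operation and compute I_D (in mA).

V_GS = V_G − V_S = 2.18 − 0.251 = 1.93 V; V_DS = V_D − V_S = 0.649 − 0.251 = 0.398 V.
V_ov = V_GS − V_t = 1.93 − 1.3 = 0.629 V.
Since V_DS = 0.398 V < V_ov = 0.629 V, the device is in the triode region.
I_D = k_n [V_ov · V_DS − ½ V_DS²] = 2.78 × [0.629 × 0.398 − 0.5 × 0.398²] = 0.476 mA.

Triode; I_D = 0.476 mA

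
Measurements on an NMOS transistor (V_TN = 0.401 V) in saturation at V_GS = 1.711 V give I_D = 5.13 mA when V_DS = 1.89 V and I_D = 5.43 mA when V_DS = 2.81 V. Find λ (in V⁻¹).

λ = 0.0722 V⁻¹

With V_GS fixed, I_D ∝ (1 + λ V_DS) in saturation, so I_D2/I_D1 = (1 + λ V_DS2)/(1 + λ V_DS1).
5.43/5.13 = 1.058 = (1 + 2.81 λ)/(1 + 1.89 λ).
Solving: λ (I_D1 V_DS2 − I_D2 V_DS1) = I_D2 − I_D1, so λ = (5.43 − 5.13) / (5.13 × 2.81 − 5.43 × 1.89) = 0.3 / 4.15 = 0.0722 V⁻¹.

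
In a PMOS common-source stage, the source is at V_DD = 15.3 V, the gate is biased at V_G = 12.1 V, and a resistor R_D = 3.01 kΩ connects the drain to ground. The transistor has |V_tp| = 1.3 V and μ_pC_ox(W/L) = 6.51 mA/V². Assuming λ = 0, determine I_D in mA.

V_SG = V_DD − V_G = 15.3 − 12.1 = 3.2 V, so V_ov = 3.2 − 1.3 = 1.9 V.
Assume saturation: I_D = ½ k_p V_ov² = 0.5 × 6.51 × 1.9² = 11.8 mA, giving V_SD = V_DD − I_D R_D = 15.3 − 11.8 × 3.01 = -20.1 V.
But -20.1 V < V_ov = 1.9 V, so the device is actually in triode.
In triode I_D = k_p[V_ov V_SD − ½ V_SD²] and I_D = (V_DD − V_SD)/R_D. Equating: 9.8 V_SD² − 38.23 V_SD + 15.3 = 0, giving V_SD = 0.453 V (the root below V_ov).
I_D = (15.3 − 0.453) / 3.01 = 4.93 mA.

I_D = 4.93 mA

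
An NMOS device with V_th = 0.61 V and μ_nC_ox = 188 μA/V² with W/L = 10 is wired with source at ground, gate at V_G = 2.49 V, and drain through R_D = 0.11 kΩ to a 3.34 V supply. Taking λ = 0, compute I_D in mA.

V_GS = V_G = 2.49 V, so V_ov = 2.49 − 0.61 = 1.88 V.
k_n = μ_nC_ox · (W/L) = 1.88 mA/V².
Assume saturation: I_D = ½ k_n V_ov² = 0.5 × 1.88 × 1.88² = 3.32 mA, giving V_DS = V_DD − I_D R_D = 3.34 − 3.32 × 0.11 = 2.97 V.
V_DS = 2.97 V ≥ V_ov = 1.88 V, confirming saturation.

I_D = 3.32 mA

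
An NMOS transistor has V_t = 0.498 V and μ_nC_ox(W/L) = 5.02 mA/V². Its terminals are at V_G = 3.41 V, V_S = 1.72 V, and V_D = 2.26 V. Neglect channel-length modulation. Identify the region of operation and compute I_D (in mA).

Triode; I_D = 2.50 mA

V_GS = V_G − V_S = 3.41 − 1.72 = 1.69 V; V_DS = V_D − V_S = 2.26 − 1.72 = 0.54 V.
V_ov = V_GS − V_t = 1.69 − 0.498 = 1.19 V.
Since V_DS = 0.54 V < V_ov = 1.19 V, the device is in the triode region.
I_D = k_n [V_ov · V_DS − ½ V_DS²] = 5.02 × [1.19 × 0.54 − 0.5 × 0.54²] = 2.5 mA.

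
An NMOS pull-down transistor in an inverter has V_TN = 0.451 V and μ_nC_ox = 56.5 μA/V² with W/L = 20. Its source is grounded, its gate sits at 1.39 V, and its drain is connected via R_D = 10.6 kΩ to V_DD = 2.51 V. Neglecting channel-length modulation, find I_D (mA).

V_GS = V_G = 1.39 V, so V_ov = 1.39 − 0.451 = 0.939 V.
k_n = μ_nC_ox · (W/L) = 1.13 mA/V².
Assume saturation: I_D = ½ k_n V_ov² = 0.5 × 1.13 × 0.939² = 0.498 mA, giving V_DS = V_DD − I_D R_D = 2.51 − 0.498 × 10.6 = -2.77 V.
But -2.77 V < V_ov = 0.939 V, so the device is actually in triode.
In triode I_D = k_n[V_ov V_DS − ½ V_DS²] and I_D = (V_DD − V_DS)/R_D. Equating: 5.99 V_DS² − 12.25 V_DS + 2.51 = 0, giving V_DS = 0.231 V (the root below V_ov).
I_D = (2.51 − 0.231) / 10.6 = 0.215 mA.

I_D = 0.215 mA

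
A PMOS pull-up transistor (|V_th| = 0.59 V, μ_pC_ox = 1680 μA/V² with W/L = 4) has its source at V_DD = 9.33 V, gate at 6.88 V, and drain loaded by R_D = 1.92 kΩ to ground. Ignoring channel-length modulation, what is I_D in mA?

V_SG = V_DD − V_G = 9.33 − 6.88 = 2.45 V, so V_ov = 2.45 − 0.59 = 1.86 V.
k_p = μ_pC_ox · (W/L) = 6.72 mA/V².
Assume saturation: I_D = ½ k_p V_ov² = 0.5 × 6.72 × 1.86² = 11.6 mA, giving V_SD = V_DD − I_D R_D = 9.33 − 11.6 × 1.92 = -13 V.
But -13 V < V_ov = 1.86 V, so the device is actually in triode.
In triode I_D = k_p[V_ov V_SD − ½ V_SD²] and I_D = (V_DD − V_SD)/R_D. Equating: 6.45 V_SD² − 25 V_SD + 9.33 = 0, giving V_SD = 0.418 V (the root below V_ov).
I_D = (9.33 − 0.418) / 1.92 = 4.64 mA.

I_D = 4.64 mA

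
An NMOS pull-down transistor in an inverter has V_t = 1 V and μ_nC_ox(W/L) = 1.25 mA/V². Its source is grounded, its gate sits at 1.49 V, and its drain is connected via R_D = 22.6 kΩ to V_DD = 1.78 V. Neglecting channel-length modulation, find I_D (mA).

V_GS = V_G = 1.49 V, so V_ov = 1.49 − 1 = 0.49 V.
Assume saturation: I_D = ½ k_n V_ov² = 0.5 × 1.25 × 0.49² = 0.15 mA, giving V_DS = V_DD − I_D R_D = 1.78 − 0.15 × 22.6 = -1.61 V.
But -1.61 V < V_ov = 0.49 V, so the device is actually in triode.
In triode I_D = k_n[V_ov V_DS − ½ V_DS²] and I_D = (V_DD − V_DS)/R_D. Equating: 14.1 V_DS² − 14.84 V_DS + 1.78 = 0, giving V_DS = 0.138 V (the root below V_ov).
I_D = (1.78 − 0.138) / 22.6 = 0.0727 mA.

I_D = 0.0727 mA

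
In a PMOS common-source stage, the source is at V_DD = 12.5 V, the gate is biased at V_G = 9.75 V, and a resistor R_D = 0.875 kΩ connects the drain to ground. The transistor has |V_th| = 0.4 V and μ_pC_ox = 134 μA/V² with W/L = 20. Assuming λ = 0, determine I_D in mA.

V_SG = V_DD − V_G = 12.5 − 9.75 = 2.75 V, so V_ov = 2.75 − 0.4 = 2.35 V.
k_p = μ_pC_ox · (W/L) = 2.68 mA/V².
Assume saturation: I_D = ½ k_p V_ov² = 0.5 × 2.68 × 2.35² = 7.4 mA, giving V_SD = V_DD − I_D R_D = 12.5 − 7.4 × 0.875 = 6.02 V.
V_SD = 6.02 V ≥ V_ov = 2.35 V, confirming saturation.

I_D = 7.40 mA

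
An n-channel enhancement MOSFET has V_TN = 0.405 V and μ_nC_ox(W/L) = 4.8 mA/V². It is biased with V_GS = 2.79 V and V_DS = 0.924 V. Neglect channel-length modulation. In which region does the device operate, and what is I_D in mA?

V_ov = V_GS − V_TN = 2.79 − 0.405 = 2.38 V.
Since V_DS = 0.924 V < V_ov = 2.38 V, the device is in the triode region.
I_D = k_n [V_ov · V_DS − ½ V_DS²] = 4.8 × [2.38 × 0.924 − 0.5 × 0.924²] = 8.53 mA.

Triode; I_D = 8.53 mA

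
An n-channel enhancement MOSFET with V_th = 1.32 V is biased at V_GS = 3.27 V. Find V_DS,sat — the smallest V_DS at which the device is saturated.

The boundary between triode and saturation is V_DS = V_GS − V_th = V_ov.
V_ov = 3.27 − 1.32 = 1.95 V.

V_DS,sat = 1.95 V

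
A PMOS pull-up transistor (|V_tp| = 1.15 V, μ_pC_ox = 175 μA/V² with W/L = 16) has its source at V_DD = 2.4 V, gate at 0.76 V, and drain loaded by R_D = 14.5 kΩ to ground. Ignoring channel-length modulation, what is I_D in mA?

I_D = 0.156 mA

V_SG = V_DD − V_G = 2.4 − 0.76 = 1.64 V, so V_ov = 1.64 − 1.15 = 0.49 V.
k_p = μ_pC_ox · (W/L) = 2.8 mA/V².
Assume saturation: I_D = ½ k_p V_ov² = 0.5 × 2.8 × 0.49² = 0.336 mA, giving V_SD = V_DD − I_D R_D = 2.4 − 0.336 × 14.5 = -2.47 V.
But -2.47 V < V_ov = 0.49 V, so the device is actually in triode.
In triode I_D = k_p[V_ov V_SD − ½ V_SD²] and I_D = (V_DD − V_SD)/R_D. Equating: 20.3 V_SD² − 20.89 V_SD + 2.4 = 0, giving V_SD = 0.132 V (the root below V_ov).
I_D = (2.4 − 0.132) / 14.5 = 0.156 mA.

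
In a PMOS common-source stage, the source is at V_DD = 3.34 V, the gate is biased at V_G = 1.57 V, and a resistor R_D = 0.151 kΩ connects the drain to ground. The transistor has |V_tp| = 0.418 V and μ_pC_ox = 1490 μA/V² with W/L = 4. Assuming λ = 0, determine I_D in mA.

I_D = 5.45 mA

V_SG = V_DD − V_G = 3.34 − 1.57 = 1.77 V, so V_ov = 1.77 − 0.418 = 1.35 V.
k_p = μ_pC_ox · (W/L) = 5.96 mA/V².
Assume saturation: I_D = ½ k_p V_ov² = 0.5 × 5.96 × 1.35² = 5.45 mA, giving V_SD = V_DD − I_D R_D = 3.34 − 5.45 × 0.151 = 2.52 V.
V_SD = 2.52 V ≥ V_ov = 1.35 V, confirming saturation.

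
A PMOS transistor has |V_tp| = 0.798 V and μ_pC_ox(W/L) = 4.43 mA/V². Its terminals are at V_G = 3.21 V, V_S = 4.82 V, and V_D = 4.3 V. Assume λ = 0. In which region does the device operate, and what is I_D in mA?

Triode; I_D = 1.27 mA

V_SG = V_S − V_G = 4.82 − 3.21 = 1.61 V; V_SD = V_S − V_D = 4.82 − 4.3 = 0.52 V.
V_ov = V_SG − |V_tp| = 1.61 − 0.798 = 0.812 V.
Since V_SD = 0.52 V < V_ov = 0.812 V, the device is in the triode region.
I_D = k_p [V_ov · V_SD − ½ V_SD²] = 4.43 × [0.812 × 0.52 − 0.5 × 0.52²] = 1.27 mA.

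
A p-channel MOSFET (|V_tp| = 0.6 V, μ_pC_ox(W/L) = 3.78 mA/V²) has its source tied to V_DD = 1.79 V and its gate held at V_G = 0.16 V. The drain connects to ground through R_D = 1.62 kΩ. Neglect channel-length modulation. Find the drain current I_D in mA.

I_D = 0.934 mA

V_SG = V_DD − V_G = 1.79 − 0.16 = 1.63 V, so V_ov = 1.63 − 0.6 = 1.03 V.
Assume saturation: I_D = ½ k_p V_ov² = 0.5 × 3.78 × 1.03² = 2.01 mA, giving V_SD = V_DD − I_D R_D = 1.79 − 2.01 × 1.62 = -1.46 V.
But -1.46 V < V_ov = 1.03 V, so the device is actually in triode.
In triode I_D = k_p[V_ov V_SD − ½ V_SD²] and I_D = (V_DD − V_SD)/R_D. Equating: 3.06 V_SD² − 7.307 V_SD + 1.79 = 0, giving V_SD = 0.277 V (the root below V_ov).
I_D = (1.79 − 0.277) / 1.62 = 0.934 mA.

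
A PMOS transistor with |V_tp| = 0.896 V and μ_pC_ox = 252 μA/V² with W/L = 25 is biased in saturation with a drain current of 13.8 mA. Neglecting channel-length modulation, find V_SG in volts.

k_p = μ_pC_ox · (W/L) = 6.3 mA/V².
In saturation I_D = ½ k_p (V_SG − |V_tp|)², so V_SG − |V_tp| = √(2 I_D / k_p) = √(2 × 13.8 / 6.3) = 2.09 V.
V_SG = 0.896 + 2.09 = 2.99 V.

V_SG = 2.99 V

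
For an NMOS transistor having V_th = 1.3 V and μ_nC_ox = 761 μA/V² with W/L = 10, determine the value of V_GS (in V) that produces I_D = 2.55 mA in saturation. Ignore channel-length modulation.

k_n = μ_nC_ox · (W/L) = 7.61 mA/V².
In saturation I_D = ½ k_n (V_GS − V_th)², so V_GS − V_th = √(2 I_D / k_n) = √(2 × 2.55 / 7.61) = 0.819 V.
V_GS = 1.3 + 0.819 = 2.12 V.

V_GS = 2.12 V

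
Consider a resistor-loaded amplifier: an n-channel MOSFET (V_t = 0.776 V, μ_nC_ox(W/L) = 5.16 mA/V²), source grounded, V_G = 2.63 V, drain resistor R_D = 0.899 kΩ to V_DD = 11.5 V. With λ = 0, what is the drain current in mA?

I_D = 8.87 mA

V_GS = V_G = 2.63 V, so V_ov = 2.63 − 0.776 = 1.85 V.
Assume saturation: I_D = ½ k_n V_ov² = 0.5 × 5.16 × 1.85² = 8.87 mA, giving V_DS = V_DD − I_D R_D = 11.5 − 8.87 × 0.899 = 3.53 V.
V_DS = 3.53 V ≥ V_ov = 1.85 V, confirming saturation.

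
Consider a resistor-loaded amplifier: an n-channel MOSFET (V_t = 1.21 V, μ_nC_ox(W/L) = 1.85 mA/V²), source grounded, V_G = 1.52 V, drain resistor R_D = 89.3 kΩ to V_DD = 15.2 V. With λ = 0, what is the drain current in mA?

V_GS = V_G = 1.52 V, so V_ov = 1.52 − 1.21 = 0.31 V.
Assume saturation: I_D = ½ k_n V_ov² = 0.5 × 1.85 × 0.31² = 0.0889 mA, giving V_DS = V_DD − I_D R_D = 15.2 − 0.0889 × 89.3 = 7.26 V.
V_DS = 7.26 V ≥ V_ov = 0.31 V, confirming saturation.

I_D = 0.0889 mA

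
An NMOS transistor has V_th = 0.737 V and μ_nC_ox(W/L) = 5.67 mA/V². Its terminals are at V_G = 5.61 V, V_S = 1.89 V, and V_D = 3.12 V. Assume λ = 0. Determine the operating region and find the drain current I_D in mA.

V_GS = V_G − V_S = 5.61 − 1.89 = 3.72 V; V_DS = V_D − V_S = 3.12 − 1.89 = 1.23 V.
V_ov = V_GS − V_th = 3.72 − 0.737 = 2.98 V.
Since V_DS = 1.23 V < V_ov = 2.98 V, the device is in the triode region.
I_D = k_n [V_ov · V_DS − ½ V_DS²] = 5.67 × [2.98 × 1.23 − 0.5 × 1.23²] = 16.5 mA.

Triode; I_D = 16.5 mA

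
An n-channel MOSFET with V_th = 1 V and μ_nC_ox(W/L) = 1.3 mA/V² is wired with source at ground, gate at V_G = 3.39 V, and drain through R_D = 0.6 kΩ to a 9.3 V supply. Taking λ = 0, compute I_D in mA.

I_D = 3.71 mA

V_GS = V_G = 3.39 V, so V_ov = 3.39 − 1 = 2.39 V.
Assume saturation: I_D = ½ k_n V_ov² = 0.5 × 1.3 × 2.39² = 3.71 mA, giving V_DS = V_DD − I_D R_D = 9.3 − 3.71 × 0.6 = 7.07 V.
V_DS = 7.07 V ≥ V_ov = 2.39 V, confirming saturation.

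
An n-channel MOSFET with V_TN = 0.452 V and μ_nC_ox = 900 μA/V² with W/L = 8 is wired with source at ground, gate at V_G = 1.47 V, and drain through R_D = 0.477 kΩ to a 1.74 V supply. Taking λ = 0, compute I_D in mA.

I_D = 2.66 mA

V_GS = V_G = 1.47 V, so V_ov = 1.47 − 0.452 = 1.02 V.
k_n = μ_nC_ox · (W/L) = 7.2 mA/V².
Assume saturation: I_D = ½ k_n V_ov² = 0.5 × 7.2 × 1.02² = 3.73 mA, giving V_DS = V_DD − I_D R_D = 1.74 − 3.73 × 0.477 = -0.0396 V.
But -0.0396 V < V_ov = 1.02 V, so the device is actually in triode.
In triode I_D = k_n[V_ov V_DS − ½ V_DS²] and I_D = (V_DD − V_DS)/R_D. Equating: 1.72 V_DS² − 4.496 V_DS + 1.74 = 0, giving V_DS = 0.472 V (the root below V_ov).
I_D = (1.74 − 0.472) / 0.477 = 2.66 mA.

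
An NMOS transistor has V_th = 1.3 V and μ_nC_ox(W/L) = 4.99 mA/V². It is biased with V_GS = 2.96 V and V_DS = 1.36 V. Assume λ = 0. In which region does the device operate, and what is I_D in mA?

V_ov = V_GS − V_th = 2.96 − 1.3 = 1.66 V.
Since V_DS = 1.36 V < V_ov = 1.66 V, the device is in the triode region.
I_D = k_n [V_ov · V_DS − ½ V_DS²] = 4.99 × [1.66 × 1.36 − 0.5 × 1.36²] = 6.65 mA.

Triode; I_D = 6.65 mA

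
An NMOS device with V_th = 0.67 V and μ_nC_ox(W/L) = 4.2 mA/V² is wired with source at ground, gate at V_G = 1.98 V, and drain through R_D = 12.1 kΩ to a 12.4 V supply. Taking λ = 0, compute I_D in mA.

V_GS = V_G = 1.98 V, so V_ov = 1.98 − 0.67 = 1.31 V.
Assume saturation: I_D = ½ k_n V_ov² = 0.5 × 4.2 × 1.31² = 3.6 mA, giving V_DS = V_DD − I_D R_D = 12.4 − 3.6 × 12.1 = -31.2 V.
But -31.2 V < V_ov = 1.31 V, so the device is actually in triode.
In triode I_D = k_n[V_ov V_DS − ½ V_DS²] and I_D = (V_DD − V_DS)/R_D. Equating: 25.4 V_DS² − 67.57 V_DS + 12.4 = 0, giving V_DS = 0.198 V (the root below V_ov).
I_D = (12.4 − 0.198) / 12.1 = 1.01 mA.

I_D = 1.01 mA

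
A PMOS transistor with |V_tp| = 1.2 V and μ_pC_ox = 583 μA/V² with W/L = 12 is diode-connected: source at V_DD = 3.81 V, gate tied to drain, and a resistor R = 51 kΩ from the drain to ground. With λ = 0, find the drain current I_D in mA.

I_D = 0.0489 mA

With gate tied to drain, V_SG = V_SD ≥ V_SG − |V_tp|, so the device is in saturation.
k_p = μ_pC_ox · (W/L) = 6.996 mA/V².
KCL at the drain: ½ k_p (V_SG − |V_tp|)² = (V_DD − V_SG)/R.
Let x = V_SG − 1.2. Then 178 x² + x − 2.61 = 0, giving x = 0.118 V (positive root), so V_SG = 1.32 V.
I_D = (V_DD − V_SG)/R = (3.81 − 1.32) / 51 = 0.0489 mA.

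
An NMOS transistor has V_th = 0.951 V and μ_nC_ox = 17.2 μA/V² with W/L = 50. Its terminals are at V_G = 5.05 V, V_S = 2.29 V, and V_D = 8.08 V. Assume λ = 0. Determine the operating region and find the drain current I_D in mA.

V_GS = V_G − V_S = 5.05 − 2.29 = 2.76 V; V_DS = V_D − V_S = 8.08 − 2.29 = 5.79 V.
k_n = μ_nC_ox · (W/L) = 0.86 mA/V².
V_ov = V_GS − V_th = 2.76 − 0.951 = 1.81 V.
Since V_DS = 5.79 V ≥ V_ov = 1.81 V, the device is in saturation.
I_D = ½ k_n V_ov² = 0.5 × 0.86 × 1.81² = 1.41 mA.

Saturation; I_D = 1.41 mA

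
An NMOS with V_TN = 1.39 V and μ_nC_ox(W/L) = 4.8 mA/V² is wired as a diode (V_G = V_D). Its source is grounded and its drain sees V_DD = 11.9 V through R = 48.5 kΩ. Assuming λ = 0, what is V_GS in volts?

With gate tied to drain, V_GS = V_DS ≥ V_GS − V_TN, so the device is in saturation.
KCL at the drain: ½ k_n (V_GS − V_TN)² = (V_DD − V_GS)/R.
Let x = V_GS − 1.39. Then 116 x² + x − 10.51 = 0, giving x = 0.296 V (positive root), so V_GS = 1.69 V.
I_D = (V_DD − V_GS)/R = (11.9 − 1.69) / 48.5 = 0.211 mA.

V_GS = 1.69 V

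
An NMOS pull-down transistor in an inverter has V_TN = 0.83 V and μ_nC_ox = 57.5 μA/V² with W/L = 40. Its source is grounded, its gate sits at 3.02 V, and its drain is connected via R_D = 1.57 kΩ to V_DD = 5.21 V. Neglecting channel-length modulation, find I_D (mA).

I_D = 2.89 mA

V_GS = V_G = 3.02 V, so V_ov = 3.02 − 0.83 = 2.19 V.
k_n = μ_nC_ox · (W/L) = 2.3 mA/V².
Assume saturation: I_D = ½ k_n V_ov² = 0.5 × 2.3 × 2.19² = 5.52 mA, giving V_DS = V_DD − I_D R_D = 5.21 − 5.52 × 1.57 = -3.45 V.
But -3.45 V < V_ov = 2.19 V, so the device is actually in triode.
In triode I_D = k_n[V_ov V_DS − ½ V_DS²] and I_D = (V_DD − V_DS)/R_D. Equating: 1.81 V_DS² − 8.908 V_DS + 5.21 = 0, giving V_DS = 0.678 V (the root below V_ov).
I_D = (5.21 − 0.678) / 1.57 = 2.89 mA.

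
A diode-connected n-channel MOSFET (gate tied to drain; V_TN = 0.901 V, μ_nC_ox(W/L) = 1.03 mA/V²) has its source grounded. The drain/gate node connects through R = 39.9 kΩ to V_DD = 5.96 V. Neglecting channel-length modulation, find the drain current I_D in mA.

With gate tied to drain, V_GS = V_DS ≥ V_GS − V_TN, so the device is in saturation.
KCL at the drain: ½ k_n (V_GS − V_TN)² = (V_DD − V_GS)/R.
Let x = V_GS − 0.901. Then 20.5 x² + x − 5.059 = 0, giving x = 0.472 V (positive root), so V_GS = 1.37 V.
I_D = (V_DD − V_GS)/R = (5.96 − 1.37) / 39.9 = 0.115 mA.

I_D = 0.115 mA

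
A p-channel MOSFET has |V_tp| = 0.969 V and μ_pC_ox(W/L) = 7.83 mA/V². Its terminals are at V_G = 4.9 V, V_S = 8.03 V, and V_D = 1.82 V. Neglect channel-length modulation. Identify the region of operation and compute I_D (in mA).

V_SG = V_S − V_G = 8.03 − 4.9 = 3.13 V; V_SD = V_S − V_D = 8.03 − 1.82 = 6.21 V.
V_ov = V_SG − |V_tp| = 3.13 − 0.969 = 2.16 V.
Since V_SD = 6.21 V ≥ V_ov = 2.16 V, the device is in saturation.
I_D = ½ k_p V_ov² = 0.5 × 7.83 × 2.16² = 18.3 mA.

Saturation; I_D = 18.3 mA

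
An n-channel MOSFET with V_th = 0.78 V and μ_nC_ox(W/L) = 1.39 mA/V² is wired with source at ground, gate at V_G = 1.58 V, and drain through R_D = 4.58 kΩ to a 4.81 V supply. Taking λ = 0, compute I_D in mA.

I_D = 0.445 mA

V_GS = V_G = 1.58 V, so V_ov = 1.58 − 0.78 = 0.8 V.
Assume saturation: I_D = ½ k_n V_ov² = 0.5 × 1.39 × 0.8² = 0.445 mA, giving V_DS = V_DD − I_D R_D = 4.81 − 0.445 × 4.58 = 2.77 V.
V_DS = 2.77 V ≥ V_ov = 0.8 V, confirming saturation.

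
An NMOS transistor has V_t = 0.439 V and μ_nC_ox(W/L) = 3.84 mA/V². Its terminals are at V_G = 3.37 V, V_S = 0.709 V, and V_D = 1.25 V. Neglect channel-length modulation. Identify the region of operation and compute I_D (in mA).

V_GS = V_G − V_S = 3.37 − 0.709 = 2.66 V; V_DS = V_D − V_S = 1.25 − 0.709 = 0.541 V.
V_ov = V_GS − V_t = 2.66 − 0.439 = 2.22 V.
Since V_DS = 0.541 V < V_ov = 2.22 V, the device is in the triode region.
I_D = k_n [V_ov · V_DS − ½ V_DS²] = 3.84 × [2.22 × 0.541 − 0.5 × 0.541²] = 4.05 mA.

Triode; I_D = 4.05 mA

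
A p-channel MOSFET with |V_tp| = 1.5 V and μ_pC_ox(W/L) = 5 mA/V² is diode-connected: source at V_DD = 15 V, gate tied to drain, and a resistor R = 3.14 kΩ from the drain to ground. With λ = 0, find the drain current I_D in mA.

With gate tied to drain, V_SG = V_SD ≥ V_SG − |V_tp|, so the device is in saturation.
KCL at the drain: ½ k_p (V_SG − |V_tp|)² = (V_DD − V_SG)/R.
Let x = V_SG − 1.5. Then 7.85 x² + x − 13.5 = 0, giving x = 1.25 V (positive root), so V_SG = 2.75 V.
I_D = (V_DD − V_SG)/R = (15 − 2.75) / 3.14 = 3.9 mA.

I_D = 3.90 mA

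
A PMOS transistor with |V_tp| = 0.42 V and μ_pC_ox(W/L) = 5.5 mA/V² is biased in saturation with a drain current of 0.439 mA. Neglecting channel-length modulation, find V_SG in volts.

In saturation I_D = ½ k_p (V_SG − |V_tp|)², so V_SG − |V_tp| = √(2 I_D / k_p) = √(2 × 0.439 / 5.5) = 0.4 V.
V_SG = 0.42 + 0.4 = 0.82 V.

V_SG = 0.820 V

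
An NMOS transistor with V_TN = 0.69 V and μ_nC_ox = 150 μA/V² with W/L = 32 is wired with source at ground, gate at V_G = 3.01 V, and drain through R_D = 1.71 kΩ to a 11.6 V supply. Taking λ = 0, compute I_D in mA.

I_D = 6.39 mA

V_GS = V_G = 3.01 V, so V_ov = 3.01 − 0.69 = 2.32 V.
k_n = μ_nC_ox · (W/L) = 4.8 mA/V².
Assume saturation: I_D = ½ k_n V_ov² = 0.5 × 4.8 × 2.32² = 12.9 mA, giving V_DS = V_DD − I_D R_D = 11.6 − 12.9 × 1.71 = -10.5 V.
But -10.5 V < V_ov = 2.32 V, so the device is actually in triode.
In triode I_D = k_n[V_ov V_DS − ½ V_DS²] and I_D = (V_DD − V_DS)/R_D. Equating: 4.1 V_DS² − 20.04 V_DS + 11.6 = 0, giving V_DS = 0.671 V (the root below V_ov).
I_D = (11.6 − 0.671) / 1.71 = 6.39 mA.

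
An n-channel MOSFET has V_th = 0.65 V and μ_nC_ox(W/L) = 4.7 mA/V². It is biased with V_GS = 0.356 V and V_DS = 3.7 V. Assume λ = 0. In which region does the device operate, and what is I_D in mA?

V_GS = 0.356 V < V_th = 0.65 V, so the transistor is in cutoff.

Cutoff; I_D = 0 mA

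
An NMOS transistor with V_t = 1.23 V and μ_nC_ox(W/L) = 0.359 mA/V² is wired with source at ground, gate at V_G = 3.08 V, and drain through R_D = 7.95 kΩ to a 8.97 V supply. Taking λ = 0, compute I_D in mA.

V_GS = V_G = 3.08 V, so V_ov = 3.08 − 1.23 = 1.85 V.
Assume saturation: I_D = ½ k_n V_ov² = 0.5 × 0.359 × 1.85² = 0.614 mA, giving V_DS = V_DD − I_D R_D = 8.97 − 0.614 × 7.95 = 4.09 V.
V_DS = 4.09 V ≥ V_ov = 1.85 V, confirming saturation.

I_D = 0.614 mA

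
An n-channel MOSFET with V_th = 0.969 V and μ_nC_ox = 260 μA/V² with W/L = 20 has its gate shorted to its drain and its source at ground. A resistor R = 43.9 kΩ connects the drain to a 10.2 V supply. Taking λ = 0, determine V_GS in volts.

With gate tied to drain, V_GS = V_DS ≥ V_GS − V_th, so the device is in saturation.
k_n = μ_nC_ox · (W/L) = 5.2 mA/V².
KCL at the drain: ½ k_n (V_GS − V_th)² = (V_DD − V_GS)/R.
Let x = V_GS − 0.969. Then 114 x² + x − 9.231 = 0, giving x = 0.28 V (positive root), so V_GS = 1.25 V.
I_D = (V_DD − V_GS)/R = (10.2 − 1.25) / 43.9 = 0.204 mA.

V_GS = 1.25 V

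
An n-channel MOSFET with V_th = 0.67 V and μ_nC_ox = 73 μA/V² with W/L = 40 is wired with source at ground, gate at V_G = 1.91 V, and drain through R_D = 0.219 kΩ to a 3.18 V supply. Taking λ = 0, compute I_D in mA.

I_D = 2.24 mA

V_GS = V_G = 1.91 V, so V_ov = 1.91 − 0.67 = 1.24 V.
k_n = μ_nC_ox · (W/L) = 2.92 mA/V².
Assume saturation: I_D = ½ k_n V_ov² = 0.5 × 2.92 × 1.24² = 2.24 mA, giving V_DS = V_DD − I_D R_D = 3.18 − 2.24 × 0.219 = 2.69 V.
V_DS = 2.69 V ≥ V_ov = 1.24 V, confirming saturation.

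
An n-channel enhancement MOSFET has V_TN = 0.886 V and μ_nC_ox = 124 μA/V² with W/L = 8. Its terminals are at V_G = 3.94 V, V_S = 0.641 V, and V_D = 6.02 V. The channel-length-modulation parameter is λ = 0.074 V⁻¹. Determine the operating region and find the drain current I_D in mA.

Saturation; I_D = 4.04 mA

V_GS = V_G − V_S = 3.94 − 0.641 = 3.3 V; V_DS = V_D − V_S = 6.02 − 0.641 = 5.38 V.
k_n = μ_nC_ox · (W/L) = 0.992 mA/V².
V_ov = V_GS − V_TN = 3.3 − 0.886 = 2.41 V.
Since V_DS = 5.38 V ≥ V_ov = 2.41 V, the device is in saturation.
I_D = ½ k_n V_ov² (1 + λ V_DS) = 0.5 × 0.992 × 2.41² × (1 + 0.074 × 5.38) = 4.04 mA.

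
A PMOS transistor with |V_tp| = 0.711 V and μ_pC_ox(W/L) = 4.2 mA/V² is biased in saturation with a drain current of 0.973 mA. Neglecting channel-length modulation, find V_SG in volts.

V_SG = 1.39 V

In saturation I_D = ½ k_p (V_SG − |V_tp|)², so V_SG − |V_tp| = √(2 I_D / k_p) = √(2 × 0.973 / 4.2) = 0.681 V.
V_SG = 0.711 + 0.681 = 1.39 V.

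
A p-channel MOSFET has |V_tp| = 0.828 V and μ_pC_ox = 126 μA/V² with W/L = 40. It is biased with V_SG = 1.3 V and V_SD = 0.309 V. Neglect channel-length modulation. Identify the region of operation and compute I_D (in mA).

k_p = μ_pC_ox · (W/L) = 5.04 mA/V².
V_ov = V_SG − |V_tp| = 1.3 − 0.828 = 0.472 V.
Since V_SD = 0.309 V < V_ov = 0.472 V, the device is in the triode region.
I_D = k_p [V_ov · V_SD − ½ V_SD²] = 5.04 × [0.472 × 0.309 − 0.5 × 0.309²] = 0.494 mA.

Triode; I_D = 0.494 mA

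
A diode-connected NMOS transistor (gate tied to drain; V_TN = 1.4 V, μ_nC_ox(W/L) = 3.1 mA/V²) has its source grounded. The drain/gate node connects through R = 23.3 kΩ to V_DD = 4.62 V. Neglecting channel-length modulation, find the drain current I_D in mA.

With gate tied to drain, V_GS = V_DS ≥ V_GS − V_TN, so the device is in saturation.
KCL at the drain: ½ k_n (V_GS − V_TN)² = (V_DD − V_GS)/R.
Let x = V_GS − 1.4. Then 36.1 x² + x − 3.22 = 0, giving x = 0.285 V (positive root), so V_GS = 1.69 V.
I_D = (V_DD − V_GS)/R = (4.62 − 1.69) / 23.3 = 0.126 mA.

I_D = 0.126 mA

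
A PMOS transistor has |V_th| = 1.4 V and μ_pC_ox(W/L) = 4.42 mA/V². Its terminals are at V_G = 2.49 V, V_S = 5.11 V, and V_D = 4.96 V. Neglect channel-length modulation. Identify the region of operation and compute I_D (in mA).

V_SG = V_S − V_G = 5.11 − 2.49 = 2.62 V; V_SD = V_S − V_D = 5.11 − 4.96 = 0.15 V.
V_ov = V_SG − |V_th| = 2.62 − 1.4 = 1.22 V.
Since V_SD = 0.15 V < V_ov = 1.22 V, the device is in the triode region.
I_D = k_p [V_ov · V_SD − ½ V_SD²] = 4.42 × [1.22 × 0.15 − 0.5 × 0.15²] = 0.759 mA.

Triode; I_D = 0.759 mA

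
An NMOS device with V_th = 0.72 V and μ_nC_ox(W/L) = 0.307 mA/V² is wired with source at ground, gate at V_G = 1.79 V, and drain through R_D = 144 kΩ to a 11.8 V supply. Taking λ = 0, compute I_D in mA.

V_GS = V_G = 1.79 V, so V_ov = 1.79 − 0.72 = 1.07 V.
Assume saturation: I_D = ½ k_n V_ov² = 0.5 × 0.307 × 1.07² = 0.176 mA, giving V_DS = V_DD − I_D R_D = 11.8 − 0.176 × 144 = -13.5 V.
But -13.5 V < V_ov = 1.07 V, so the device is actually in triode.
In triode I_D = k_n[V_ov V_DS − ½ V_DS²] and I_D = (V_DD − V_DS)/R_D. Equating: 22.1 V_DS² − 48.3 V_DS + 11.8 = 0, giving V_DS = 0.28 V (the root below V_ov).
I_D = (11.8 − 0.28) / 144 = 0.08 mA.

I_D = 0.0800 mA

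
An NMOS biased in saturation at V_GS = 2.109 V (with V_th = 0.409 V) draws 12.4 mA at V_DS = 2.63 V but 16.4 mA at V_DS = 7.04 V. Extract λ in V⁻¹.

λ = 0.0906 V⁻¹

With V_GS fixed, I_D ∝ (1 + λ V_DS) in saturation, so I_D2/I_D1 = (1 + λ V_DS2)/(1 + λ V_DS1).
16.4/12.4 = 1.323 = (1 + 7.04 λ)/(1 + 2.63 λ).
Solving: λ (I_D1 V_DS2 − I_D2 V_DS1) = I_D2 − I_D1, so λ = (16.4 − 12.4) / (12.4 × 7.04 − 16.4 × 2.63) = 4 / 44.2 = 0.0906 V⁻¹.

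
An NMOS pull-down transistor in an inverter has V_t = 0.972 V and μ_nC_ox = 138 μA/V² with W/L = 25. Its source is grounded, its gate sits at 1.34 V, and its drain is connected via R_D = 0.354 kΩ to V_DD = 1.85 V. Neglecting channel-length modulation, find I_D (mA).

V_GS = V_G = 1.34 V, so V_ov = 1.34 − 0.972 = 0.368 V.
k_n = μ_nC_ox · (W/L) = 3.45 mA/V².
Assume saturation: I_D = ½ k_n V_ov² = 0.5 × 3.45 × 0.368² = 0.234 mA, giving V_DS = V_DD − I_D R_D = 1.85 − 0.234 × 0.354 = 1.77 V.
V_DS = 1.77 V ≥ V_ov = 0.368 V, confirming saturation.

I_D = 0.234 mA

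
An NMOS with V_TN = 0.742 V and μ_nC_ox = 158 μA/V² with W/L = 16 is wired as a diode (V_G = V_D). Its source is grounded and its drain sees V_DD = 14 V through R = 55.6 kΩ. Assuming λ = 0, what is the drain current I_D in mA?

With gate tied to drain, V_GS = V_DS ≥ V_GS − V_TN, so the device is in saturation.
k_n = μ_nC_ox · (W/L) = 2.528 mA/V².
KCL at the drain: ½ k_n (V_GS − V_TN)² = (V_DD − V_GS)/R.
Let x = V_GS − 0.742. Then 70.3 x² + x − 13.26 = 0, giving x = 0.427 V (positive root), so V_GS = 1.17 V.
I_D = (V_DD − V_GS)/R = (14 − 1.17) / 55.6 = 0.231 mA.

I_D = 0.231 mA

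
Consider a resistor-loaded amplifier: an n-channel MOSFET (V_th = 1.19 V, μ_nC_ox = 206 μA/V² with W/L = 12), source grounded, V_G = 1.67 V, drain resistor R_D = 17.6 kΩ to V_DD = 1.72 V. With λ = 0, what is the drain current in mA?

V_GS = V_G = 1.67 V, so V_ov = 1.67 − 1.19 = 0.48 V.
k_n = μ_nC_ox · (W/L) = 2.472 mA/V².
Assume saturation: I_D = ½ k_n V_ov² = 0.5 × 2.472 × 0.48² = 0.285 mA, giving V_DS = V_DD − I_D R_D = 1.72 − 0.285 × 17.6 = -3.29 V.
But -3.29 V < V_ov = 0.48 V, so the device is actually in triode.
In triode I_D = k_n[V_ov V_DS − ½ V_DS²] and I_D = (V_DD − V_DS)/R_D. Equating: 21.8 V_DS² − 21.88 V_DS + 1.72 = 0, giving V_DS = 0.0859 V (the root below V_ov).
I_D = (1.72 − 0.0859) / 17.6 = 0.0928 mA.

I_D = 0.0928 mA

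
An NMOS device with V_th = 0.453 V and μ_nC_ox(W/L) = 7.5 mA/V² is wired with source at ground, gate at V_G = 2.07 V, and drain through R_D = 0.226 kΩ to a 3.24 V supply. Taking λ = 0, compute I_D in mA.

V_GS = V_G = 2.07 V, so V_ov = 2.07 − 0.453 = 1.62 V.
Assume saturation: I_D = ½ k_n V_ov² = 0.5 × 7.5 × 1.62² = 9.81 mA, giving V_DS = V_DD − I_D R_D = 3.24 − 9.81 × 0.226 = 1.02 V.
But 1.02 V < V_ov = 1.62 V, so the device is actually in triode.
In triode I_D = k_n[V_ov V_DS − ½ V_DS²] and I_D = (V_DD − V_DS)/R_D. Equating: 0.848 V_DS² − 3.741 V_DS + 3.24 = 0, giving V_DS = 1.18 V (the root below V_ov).
I_D = (3.24 − 1.18) / 0.226 = 9.1 mA.

I_D = 9.10 mA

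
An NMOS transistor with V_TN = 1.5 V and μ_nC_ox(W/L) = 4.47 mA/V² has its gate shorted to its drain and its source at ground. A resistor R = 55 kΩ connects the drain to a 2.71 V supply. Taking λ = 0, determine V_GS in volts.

With gate tied to drain, V_GS = V_DS ≥ V_GS − V_TN, so the device is in saturation.
KCL at the drain: ½ k_n (V_GS − V_TN)² = (V_DD − V_GS)/R.
Let x = V_GS − 1.5. Then 123 x² + x − 1.21 = 0, giving x = 0.0952 V (positive root), so V_GS = 1.6 V.
I_D = (V_DD − V_GS)/R = (2.71 − 1.6) / 55 = 0.0203 mA.

V_GS = 1.60 V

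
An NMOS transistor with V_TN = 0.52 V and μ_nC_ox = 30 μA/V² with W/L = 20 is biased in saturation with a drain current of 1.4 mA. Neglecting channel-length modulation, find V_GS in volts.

k_n = μ_nC_ox · (W/L) = 0.6 mA/V².
In saturation I_D = ½ k_n (V_GS − V_TN)², so V_GS − V_TN = √(2 I_D / k_n) = √(2 × 1.4 / 0.6) = 2.16 V.
V_GS = 0.52 + 2.16 = 2.68 V.

V_GS = 2.68 V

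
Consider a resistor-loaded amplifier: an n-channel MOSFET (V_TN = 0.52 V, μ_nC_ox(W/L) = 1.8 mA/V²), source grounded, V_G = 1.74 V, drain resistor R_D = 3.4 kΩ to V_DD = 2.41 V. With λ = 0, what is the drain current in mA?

I_D = 0.614 mA

V_GS = V_G = 1.74 V, so V_ov = 1.74 − 0.52 = 1.22 V.
Assume saturation: I_D = ½ k_n V_ov² = 0.5 × 1.8 × 1.22² = 1.34 mA, giving V_DS = V_DD − I_D R_D = 2.41 − 1.34 × 3.4 = -2.14 V.
But -2.14 V < V_ov = 1.22 V, so the device is actually in triode.
In triode I_D = k_n[V_ov V_DS − ½ V_DS²] and I_D = (V_DD − V_DS)/R_D. Equating: 3.06 V_DS² − 8.466 V_DS + 2.41 = 0, giving V_DS = 0.322 V (the root below V_ov).
I_D = (2.41 − 0.322) / 3.4 = 0.614 mA.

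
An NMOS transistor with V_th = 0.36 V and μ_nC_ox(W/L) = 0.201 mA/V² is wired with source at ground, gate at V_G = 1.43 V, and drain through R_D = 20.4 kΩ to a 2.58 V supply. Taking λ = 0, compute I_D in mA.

V_GS = V_G = 1.43 V, so V_ov = 1.43 − 0.36 = 1.07 V.
Assume saturation: I_D = ½ k_n V_ov² = 0.5 × 0.201 × 1.07² = 0.115 mA, giving V_DS = V_DD − I_D R_D = 2.58 − 0.115 × 20.4 = 0.233 V.
But 0.233 V < V_ov = 1.07 V, so the device is actually in triode.
In triode I_D = k_n[V_ov V_DS − ½ V_DS²] and I_D = (V_DD − V_DS)/R_D. Equating: 2.05 V_DS² − 5.387 V_DS + 2.58 = 0, giving V_DS = 0.63 V (the root below V_ov).
I_D = (2.58 − 0.63) / 20.4 = 0.0956 mA.

I_D = 0.0956 mA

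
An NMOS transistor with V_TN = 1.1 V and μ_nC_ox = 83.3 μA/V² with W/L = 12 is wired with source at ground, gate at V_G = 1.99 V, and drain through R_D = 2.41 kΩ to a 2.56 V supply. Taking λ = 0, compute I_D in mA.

I_D = 0.396 mA

V_GS = V_G = 1.99 V, so V_ov = 1.99 − 1.1 = 0.89 V.
k_n = μ_nC_ox · (W/L) = 0.9996 mA/V².
Assume saturation: I_D = ½ k_n V_ov² = 0.5 × 0.9996 × 0.89² = 0.396 mA, giving V_DS = V_DD − I_D R_D = 2.56 − 0.396 × 2.41 = 1.61 V.
V_DS = 1.61 V ≥ V_ov = 0.89 V, confirming saturation.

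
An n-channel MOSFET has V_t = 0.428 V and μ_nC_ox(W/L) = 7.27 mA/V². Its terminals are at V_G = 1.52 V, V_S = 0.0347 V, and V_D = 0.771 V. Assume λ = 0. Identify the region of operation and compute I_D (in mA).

V_GS = V_G − V_S = 1.52 − 0.0347 = 1.49 V; V_DS = V_D − V_S = 0.771 − 0.0347 = 0.736 V.
V_ov = V_GS − V_t = 1.49 − 0.428 = 1.06 V.
Since V_DS = 0.736 V < V_ov = 1.06 V, the device is in the triode region.
I_D = k_n [V_ov · V_DS − ½ V_DS²] = 7.27 × [1.06 × 0.736 − 0.5 × 0.736²] = 3.69 mA.

Triode; I_D = 3.69 mA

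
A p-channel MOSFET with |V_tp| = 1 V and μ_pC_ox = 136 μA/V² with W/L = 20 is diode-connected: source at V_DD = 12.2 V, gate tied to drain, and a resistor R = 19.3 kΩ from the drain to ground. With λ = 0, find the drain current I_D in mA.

With gate tied to drain, V_SG = V_SD ≥ V_SG − |V_tp|, so the device is in saturation.
k_p = μ_pC_ox · (W/L) = 2.72 mA/V².
KCL at the drain: ½ k_p (V_SG − |V_tp|)² = (V_DD − V_SG)/R.
Let x = V_SG − 1. Then 26.2 x² + x − 11.2 = 0, giving x = 0.634 V (positive root), so V_SG = 1.63 V.
I_D = (V_DD − V_SG)/R = (12.2 − 1.63) / 19.3 = 0.547 mA.

I_D = 0.547 mA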